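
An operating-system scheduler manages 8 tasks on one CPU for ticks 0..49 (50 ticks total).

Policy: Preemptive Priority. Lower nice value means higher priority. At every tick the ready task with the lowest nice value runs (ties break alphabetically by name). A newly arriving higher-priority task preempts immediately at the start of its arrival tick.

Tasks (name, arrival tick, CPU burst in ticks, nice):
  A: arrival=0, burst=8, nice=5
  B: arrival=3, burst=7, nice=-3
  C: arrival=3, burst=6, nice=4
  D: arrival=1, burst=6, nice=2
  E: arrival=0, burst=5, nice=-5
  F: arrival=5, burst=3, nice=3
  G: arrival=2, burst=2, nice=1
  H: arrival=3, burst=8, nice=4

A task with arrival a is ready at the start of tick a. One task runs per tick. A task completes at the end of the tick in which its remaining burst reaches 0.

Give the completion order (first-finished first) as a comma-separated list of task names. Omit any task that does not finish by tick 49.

completion order = E, B, G, D, F, C, H, A

t=0: ready={A,E} → run E
t=1: ready={A,D,E} → run E
t=2: ready={A,D,E,G} → run E
t=3: ready={A,B,C,D,E,G,H} → run E
t=4: ready={A,B,C,D,E,G,H} → run E
t=5: ready={A,B,C,D,F,G,H} → run B
t=6: ready={A,B,C,D,F,G,H} → run B
t=7: ready={A,B,C,D,F,G,H} → run B
t=8: ready={A,B,C,D,F,G,H} → run B
t=9: ready={A,B,C,D,F,G,H} → run B
t=10: ready={A,B,C,D,F,G,H} → run B
t=11: ready={A,B,C,D,F,G,H} → run B
t=12: ready={A,C,D,F,G,H} → run G
t=13: ready={A,C,D,F,G,H} → run G
t=14: ready={A,C,D,F,H} → run D
t=15: ready={A,C,D,F,H} → run D
t=16: ready={A,C,D,F,H} → run D
t=17: ready={A,C,D,F,H} → run D
t=18: ready={A,C,D,F,H} → run D
t=19: ready={A,C,D,F,H} → run D
t=20: ready={A,C,F,H} → run F
t=21: ready={A,C,F,H} → run F
t=22: ready={A,C,F,H} → run F
t=23: ready={A,C,H} → run C
t=24: ready={A,C,H} → run C
t=25: ready={A,C,H} → run C
t=26: ready={A,C,H} → run C
t=27: ready={A,C,H} → run C
t=28: ready={A,C,H} → run C
t=29: ready={A,H} → run H
t=30: ready={A,H} → run H
t=31: ready={A,H} → run H
t=32: ready={A,H} → run H
t=33: ready={A,H} → run H
t=34: ready={A,H} → run H
t=35: ready={A,H} → run H
t=36: ready={A,H} → run H
t=37: ready={A} → run A
t=38: ready={A} → run A
t=39: ready={A} → run A
t=40: ready={A} → run A
t=41: ready={A} → run A
t=42: ready={A} → run A
t=43: ready={A} → run A
t=44: ready={A} → run A
t=45: (idle)
t=46: (idle)
t=47: (idle)
t=48: (idle)
t=49: (idle)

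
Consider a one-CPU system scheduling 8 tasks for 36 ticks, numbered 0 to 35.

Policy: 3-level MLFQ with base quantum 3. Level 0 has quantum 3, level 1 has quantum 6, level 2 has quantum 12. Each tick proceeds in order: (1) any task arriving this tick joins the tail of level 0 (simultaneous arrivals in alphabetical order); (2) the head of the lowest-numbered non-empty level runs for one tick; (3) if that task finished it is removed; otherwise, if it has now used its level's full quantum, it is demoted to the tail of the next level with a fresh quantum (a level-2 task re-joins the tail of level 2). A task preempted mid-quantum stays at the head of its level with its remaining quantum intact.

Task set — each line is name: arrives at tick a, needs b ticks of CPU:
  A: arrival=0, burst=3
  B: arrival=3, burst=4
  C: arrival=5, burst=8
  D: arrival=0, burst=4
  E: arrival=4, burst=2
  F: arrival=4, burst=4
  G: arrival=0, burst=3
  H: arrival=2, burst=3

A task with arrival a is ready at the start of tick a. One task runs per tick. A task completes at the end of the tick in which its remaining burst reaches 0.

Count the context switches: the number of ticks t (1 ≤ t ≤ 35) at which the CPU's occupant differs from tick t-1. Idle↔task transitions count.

t=0: L0/L1/L2 = ADG/-/- → run A
t=1: L0/L1/L2 = ADG/-/- → run A
t=2: L0/L1/L2 = ADGH/-/- → run A
t=3: L0/L1/L2 = DGHB/-/- → run D
t=4: L0/L1/L2 = DGHBEF/-/- → run D
t=5: L0/L1/L2 = DGHBEFC/-/- → run D
t=6: L0/L1/L2 = GHBEFC/D/- → run G
t=7: L0/L1/L2 = GHBEFC/D/- → run G
t=8: L0/L1/L2 = GHBEFC/D/- → run G
t=9: L0/L1/L2 = HBEFC/D/- → run H
t=10: L0/L1/L2 = HBEFC/D/- → run H
t=11: L0/L1/L2 = HBEFC/D/- → run H
t=12: L0/L1/L2 = BEFC/D/- → run B
t=13: L0/L1/L2 = BEFC/D/- → run B
t=14: L0/L1/L2 = BEFC/D/- → run B
t=15: L0/L1/L2 = EFC/DB/- → run E
t=16: L0/L1/L2 = EFC/DB/- → run E
t=17: L0/L1/L2 = FC/DB/- → run F
t=18: L0/L1/L2 = FC/DB/- → run F
t=19: L0/L1/L2 = FC/DB/- → run F
t=20: L0/L1/L2 = C/DBF/- → run C
t=21: L0/L1/L2 = C/DBF/- → run C
t=22: L0/L1/L2 = C/DBF/- → run C
t=23: L0/L1/L2 = -/DBFC/- → run D
t=24: L0/L1/L2 = -/BFC/- → run B
t=25: L0/L1/L2 = -/FC/- → run F
t=26: L0/L1/L2 = -/C/- → run C
t=27: L0/L1/L2 = -/C/- → run C
t=28: L0/L1/L2 = -/C/- → run C
t=29: L0/L1/L2 = -/C/- → run C
t=30: L0/L1/L2 = -/C/- → run C
t=31: (idle)
t=32: (idle)
t=33: (idle)
t=34: (idle)
t=35: (idle)

context switches = 12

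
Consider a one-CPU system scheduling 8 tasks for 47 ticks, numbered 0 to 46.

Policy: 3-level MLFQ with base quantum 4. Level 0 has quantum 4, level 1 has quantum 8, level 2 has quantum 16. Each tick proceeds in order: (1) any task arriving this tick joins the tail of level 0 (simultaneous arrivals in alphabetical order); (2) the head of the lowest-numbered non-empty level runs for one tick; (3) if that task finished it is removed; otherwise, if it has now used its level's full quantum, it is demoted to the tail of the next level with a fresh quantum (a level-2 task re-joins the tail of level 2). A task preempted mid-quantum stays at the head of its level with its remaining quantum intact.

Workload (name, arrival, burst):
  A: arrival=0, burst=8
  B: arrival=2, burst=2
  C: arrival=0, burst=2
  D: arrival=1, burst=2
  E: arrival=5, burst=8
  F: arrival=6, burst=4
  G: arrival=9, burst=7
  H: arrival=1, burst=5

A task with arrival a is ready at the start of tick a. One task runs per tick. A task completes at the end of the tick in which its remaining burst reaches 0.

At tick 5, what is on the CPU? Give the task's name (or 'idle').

running at tick 5 = C

t=0: L0/L1/L2 = AC/-/- → run A
t=1: L0/L1/L2 = ACDH/-/- → run A
t=2: L0/L1/L2 = ACDHB/-/- → run A
t=3: L0/L1/L2 = ACDHB/-/- → run A
t=4: L0/L1/L2 = CDHB/A/- → run C
t=5: L0/L1/L2 = CDHBE/A/- → run C
t=6: L0/L1/L2 = DHBEF/A/- → run D
t=7: L0/L1/L2 = DHBEF/A/- → run D
t=8: L0/L1/L2 = HBEF/A/- → run H
t=9: L0/L1/L2 = HBEFG/A/- → run H
t=10: L0/L1/L2 = HBEFG/A/- → run H
t=11: L0/L1/L2 = HBEFG/A/- → run H
t=12: L0/L1/L2 = BEFG/AH/- → run B
t=13: L0/L1/L2 = BEFG/AH/- → run B
t=14: L0/L1/L2 = EFG/AH/- → run E
t=15: L0/L1/L2 = EFG/AH/- → run E
t=16: L0/L1/L2 = EFG/AH/- → run E
t=17: L0/L1/L2 = EFG/AH/- → run E
t=18: L0/L1/L2 = FG/AHE/- → run F
t=19: L0/L1/L2 = FG/AHE/- → run F
t=20: L0/L1/L2 = FG/AHE/- → run F
t=21: L0/L1/L2 = FG/AHE/- → run F
t=22: L0/L1/L2 = G/AHE/- → run G
t=23: L0/L1/L2 = G/AHE/- → run G
t=24: L0/L1/L2 = G/AHE/- → run G
t=25: L0/L1/L2 = G/AHE/- → run G
t=26: L0/L1/L2 = -/AHEG/- → run A
t=27: L0/L1/L2 = -/AHEG/- → run A
t=28: L0/L1/L2 = -/AHEG/- → run A
t=29: L0/L1/L2 = -/AHEG/- → run A
t=30: L0/L1/L2 = -/HEG/- → run H
t=31: L0/L1/L2 = -/EG/- → run E
t=32: L0/L1/L2 = -/EG/- → run E
t=33: L0/L1/L2 = -/EG/- → run E
t=34: L0/L1/L2 = -/EG/- → run E
t=35: L0/L1/L2 = -/G/- → run G
t=36: L0/L1/L2 = -/G/- → run G
t=37: L0/L1/L2 = -/G/- → run G
t=38: (idle)
t=39: (idle)
t=40: (idle)
t=41: (idle)
t=42: (idle)
t=43: (idle)
t=44: (idle)
t=45: (idle)
t=46: (idle)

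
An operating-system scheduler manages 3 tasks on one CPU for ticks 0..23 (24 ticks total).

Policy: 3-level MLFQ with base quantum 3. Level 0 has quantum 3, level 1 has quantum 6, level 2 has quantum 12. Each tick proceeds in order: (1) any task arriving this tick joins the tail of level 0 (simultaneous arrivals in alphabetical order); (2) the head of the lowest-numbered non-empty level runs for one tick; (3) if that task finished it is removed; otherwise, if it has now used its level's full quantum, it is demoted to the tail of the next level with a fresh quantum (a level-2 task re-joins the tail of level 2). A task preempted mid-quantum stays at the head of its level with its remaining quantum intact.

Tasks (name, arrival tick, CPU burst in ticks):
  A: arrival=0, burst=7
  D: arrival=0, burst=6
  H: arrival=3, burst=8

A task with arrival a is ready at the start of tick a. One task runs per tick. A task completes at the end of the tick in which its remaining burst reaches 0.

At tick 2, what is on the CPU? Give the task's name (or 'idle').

running at tick 2 = A

t=0: L0/L1/L2 = AD/-/- → run A
t=1: L0/L1/L2 = AD/-/- → run A
t=2: L0/L1/L2 = AD/-/- → run A
t=3: L0/L1/L2 = DH/A/- → run D
t=4: L0/L1/L2 = DH/A/- → run D
t=5: L0/L1/L2 = DH/A/- → run D
t=6: L0/L1/L2 = H/AD/- → run H
t=7: L0/L1/L2 = H/AD/- → run H
t=8: L0/L1/L2 = H/AD/- → run H
t=9: L0/L1/L2 = -/ADH/- → run A
t=10: L0/L1/L2 = -/ADH/- → run A
t=11: L0/L1/L2 = -/ADH/- → run A
t=12: L0/L1/L2 = -/ADH/- → run A
t=13: L0/L1/L2 = -/DH/- → run D
t=14: L0/L1/L2 = -/DH/- → run D
t=15: L0/L1/L2 = -/DH/- → run D
t=16: L0/L1/L2 = -/H/- → run H
t=17: L0/L1/L2 = -/H/- → run H
t=18: L0/L1/L2 = -/H/- → run H
t=19: L0/L1/L2 = -/H/- → run H
t=20: L0/L1/L2 = -/H/- → run H
t=21: (idle)
t=22: (idle)
t=23: (idle)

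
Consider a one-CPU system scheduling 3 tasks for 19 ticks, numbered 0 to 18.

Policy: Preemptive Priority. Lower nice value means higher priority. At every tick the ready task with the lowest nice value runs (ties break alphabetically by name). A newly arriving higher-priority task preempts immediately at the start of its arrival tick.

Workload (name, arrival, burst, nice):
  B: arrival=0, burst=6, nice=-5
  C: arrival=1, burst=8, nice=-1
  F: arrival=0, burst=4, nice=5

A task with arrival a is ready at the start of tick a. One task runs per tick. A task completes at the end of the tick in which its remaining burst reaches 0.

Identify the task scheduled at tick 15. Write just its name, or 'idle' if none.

t=0: ready={B,F} → run B
t=1: ready={B,C,F} → run B
t=2: ready={B,C,F} → run B
t=3: ready={B,C,F} → run B
t=4: ready={B,C,F} → run B
t=5: ready={B,C,F} → run B
t=6: ready={C,F} → run C
t=7: ready={C,F} → run C
t=8: ready={C,F} → run C
t=9: ready={C,F} → run C
t=10: ready={C,F} → run C
t=11: ready={C,F} → run C
t=12: ready={C,F} → run C
t=13: ready={C,F} → run C
t=14: ready={F} → run F
t=15: ready={F} → run F
t=16: ready={F} → run F
t=17: ready={F} → run F
t=18: (idle)

running at tick 15 = F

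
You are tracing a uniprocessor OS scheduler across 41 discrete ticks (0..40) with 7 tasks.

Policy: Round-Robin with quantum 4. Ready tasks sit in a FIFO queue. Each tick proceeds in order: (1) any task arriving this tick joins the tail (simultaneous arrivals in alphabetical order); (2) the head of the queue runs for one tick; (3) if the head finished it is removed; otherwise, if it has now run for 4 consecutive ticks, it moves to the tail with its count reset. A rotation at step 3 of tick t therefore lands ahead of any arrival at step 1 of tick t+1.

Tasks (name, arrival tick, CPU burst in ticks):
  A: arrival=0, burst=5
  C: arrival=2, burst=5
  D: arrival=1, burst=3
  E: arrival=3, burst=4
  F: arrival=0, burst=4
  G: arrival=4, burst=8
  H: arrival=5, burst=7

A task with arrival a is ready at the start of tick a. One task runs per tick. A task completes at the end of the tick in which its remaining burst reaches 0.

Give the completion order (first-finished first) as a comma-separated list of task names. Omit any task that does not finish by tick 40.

completion order = F, D, E, A, C, G, H

t=0: queue=[A,F] q_used=0 → run A
t=1: queue=[A,F,D] q_used=1 → run A
t=2: queue=[A,F,D,C] q_used=2 → run A
t=3: queue=[A,F,D,C,E] q_used=3 → run A
t=4: queue=[F,D,C,E,A,G] q_used=0 → run F
t=5: queue=[F,D,C,E,A,G,H] q_used=1 → run F
t=6: queue=[F,D,C,E,A,G,H] q_used=2 → run F
t=7: queue=[F,D,C,E,A,G,H] q_used=3 → run F
t=8: queue=[D,C,E,A,G,H] q_used=0 → run D
t=9: queue=[D,C,E,A,G,H] q_used=1 → run D
t=10: queue=[D,C,E,A,G,H] q_used=2 → run D
t=11: queue=[C,E,A,G,H] q_used=0 → run C
t=12: queue=[C,E,A,G,H] q_used=1 → run C
t=13: queue=[C,E,A,G,H] q_used=2 → run C
t=14: queue=[C,E,A,G,H] q_used=3 → run C
t=15: queue=[E,A,G,H,C] q_used=0 → run E
t=16: queue=[E,A,G,H,C] q_used=1 → run E
t=17: queue=[E,A,G,H,C] q_used=2 → run E
t=18: queue=[E,A,G,H,C] q_used=3 → run E
t=19: queue=[A,G,H,C] q_used=0 → run A
t=20: queue=[G,H,C] q_used=0 → run G
t=21: queue=[G,H,C] q_used=1 → run G
t=22: queue=[G,H,C] q_used=2 → run G
t=23: queue=[G,H,C] q_used=3 → run G
t=24: queue=[H,C,G] q_used=0 → run H
t=25: queue=[H,C,G] q_used=1 → run H
t=26: queue=[H,C,G] q_used=2 → run H
t=27: queue=[H,C,G] q_used=3 → run H
t=28: queue=[C,G,H] q_used=0 → run C
t=29: queue=[G,H] q_used=0 → run G
t=30: queue=[G,H] q_used=1 → run G
t=31: queue=[G,H] q_used=2 → run G
t=32: queue=[G,H] q_used=3 → run G
t=33: queue=[H] q_used=0 → run H
t=34: queue=[H] q_used=1 → run H
t=35: queue=[H] q_used=2 → run H
t=36: (idle)
t=37: (idle)
t=38: (idle)
t=39: (idle)
t=40: (idle)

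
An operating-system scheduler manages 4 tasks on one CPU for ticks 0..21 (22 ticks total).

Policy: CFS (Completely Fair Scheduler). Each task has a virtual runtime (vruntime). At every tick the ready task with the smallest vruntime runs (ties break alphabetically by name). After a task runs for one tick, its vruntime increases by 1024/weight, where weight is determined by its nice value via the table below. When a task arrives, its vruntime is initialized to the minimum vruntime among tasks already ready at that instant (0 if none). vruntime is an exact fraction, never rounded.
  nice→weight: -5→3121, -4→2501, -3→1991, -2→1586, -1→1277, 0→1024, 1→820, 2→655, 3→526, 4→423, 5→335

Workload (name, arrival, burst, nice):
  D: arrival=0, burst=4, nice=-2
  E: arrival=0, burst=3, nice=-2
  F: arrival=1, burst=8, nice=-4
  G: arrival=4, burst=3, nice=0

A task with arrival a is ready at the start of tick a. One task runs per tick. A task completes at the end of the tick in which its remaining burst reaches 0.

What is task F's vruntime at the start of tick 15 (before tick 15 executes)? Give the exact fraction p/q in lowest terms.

vruntime(F, start of tick 15) = 6144/2501

t=0: vr[D=0 E=0] → run D
t=1: vr[D=512/793 E=0 F=0] → run E
t=2: vr[D=512/793 E=512/793 F=0] → run F
t=3: vr[D=512/793 E=512/793 F=1024/2501] → run F
t=4: vr[D=512/793 E=512/793 F=2048/2501 G=512/793] → run D
t=5: vr[D=1024/793 E=512/793 F=2048/2501 G=512/793] → run E
t=6: vr[D=1024/793 E=1024/793 F=2048/2501 G=512/793] → run G
t=7: vr[D=1024/793 E=1024/793 F=2048/2501 G=1305/793] → run F
t=8: vr[D=1024/793 E=1024/793 F=3072/2501 G=1305/793] → run F
t=9: vr[D=1024/793 E=1024/793 F=4096/2501 G=1305/793] → run D
t=10: vr[D=1536/793 E=1024/793 F=4096/2501 G=1305/793] → run E
t=11: vr[D=1536/793 F=4096/2501 G=1305/793] → run F
t=12: vr[D=1536/793 F=5120/2501 G=1305/793] → run G
t=13: vr[D=1536/793 F=5120/2501 G=2098/793] → run D
t=14: vr[F=5120/2501 G=2098/793] → run F
t=15: vr[F=6144/2501 G=2098/793] → run F
t=16: vr[F=7168/2501 G=2098/793] → run G
t=17: vr[F=7168/2501] → run F
t=18: (idle)
t=19: (idle)
t=20: (idle)
t=21: (idle)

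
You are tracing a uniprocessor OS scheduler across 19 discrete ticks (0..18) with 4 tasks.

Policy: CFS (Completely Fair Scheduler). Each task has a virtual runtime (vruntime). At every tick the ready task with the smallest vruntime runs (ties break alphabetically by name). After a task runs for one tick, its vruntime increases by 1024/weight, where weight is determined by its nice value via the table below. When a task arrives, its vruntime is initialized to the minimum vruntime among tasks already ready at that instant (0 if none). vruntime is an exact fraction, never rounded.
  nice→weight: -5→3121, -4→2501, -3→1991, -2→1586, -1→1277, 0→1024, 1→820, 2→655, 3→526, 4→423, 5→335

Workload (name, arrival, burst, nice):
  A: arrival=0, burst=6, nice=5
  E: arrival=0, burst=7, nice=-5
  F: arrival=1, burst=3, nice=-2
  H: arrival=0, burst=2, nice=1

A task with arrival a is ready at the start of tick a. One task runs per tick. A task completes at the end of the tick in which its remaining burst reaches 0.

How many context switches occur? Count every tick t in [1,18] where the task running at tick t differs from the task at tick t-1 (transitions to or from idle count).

t=0: vr[A=0 E=0 H=0] → run A
t=1: vr[A=1024/335 E=0 F=0 H=0] → run E
t=2: vr[A=1024/335 E=1024/3121 F=0 H=0] → run F
t=3: vr[A=1024/335 E=1024/3121 F=512/793 H=0] → run H
t=4: vr[A=1024/335 E=1024/3121 F=512/793 H=256/205] → run E
t=5: vr[A=1024/335 E=2048/3121 F=512/793 H=256/205] → run F
t=6: vr[A=1024/335 E=2048/3121 F=1024/793 H=256/205] → run E
t=7: vr[A=1024/335 E=3072/3121 F=1024/793 H=256/205] → run E
t=8: vr[A=1024/335 E=4096/3121 F=1024/793 H=256/205] → run H
t=9: vr[A=1024/335 E=4096/3121 F=1024/793] → run F
t=10: vr[A=1024/335 E=4096/3121] → run E
t=11: vr[A=1024/335 E=5120/3121] → run E
t=12: vr[A=1024/335 E=6144/3121] → run E
t=13: vr[A=1024/335] → run A
t=14: vr[A=2048/335] → run A
t=15: vr[A=3072/335] → run A
t=16: vr[A=4096/335] → run A
t=17: vr[A=1024/67] → run A
t=18: (idle)

context switches = 11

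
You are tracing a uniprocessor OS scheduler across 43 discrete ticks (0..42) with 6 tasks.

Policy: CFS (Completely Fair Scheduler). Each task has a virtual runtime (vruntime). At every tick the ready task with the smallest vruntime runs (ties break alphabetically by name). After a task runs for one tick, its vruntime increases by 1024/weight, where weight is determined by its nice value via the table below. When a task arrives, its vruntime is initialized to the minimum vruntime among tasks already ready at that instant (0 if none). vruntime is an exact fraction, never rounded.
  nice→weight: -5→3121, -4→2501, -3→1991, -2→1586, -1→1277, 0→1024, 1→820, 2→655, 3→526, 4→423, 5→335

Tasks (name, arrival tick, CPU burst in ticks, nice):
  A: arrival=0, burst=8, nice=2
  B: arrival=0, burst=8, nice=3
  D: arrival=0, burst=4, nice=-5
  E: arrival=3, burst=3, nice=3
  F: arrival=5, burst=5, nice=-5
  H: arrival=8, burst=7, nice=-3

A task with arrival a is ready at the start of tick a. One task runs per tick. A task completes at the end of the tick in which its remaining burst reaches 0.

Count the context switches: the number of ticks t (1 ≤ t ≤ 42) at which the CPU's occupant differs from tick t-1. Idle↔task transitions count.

context switches = 31

t=0: vr[A=0 B=0 D=0] → run A
t=1: vr[A=1024/655 B=0 D=0] → run B
t=2: vr[A=1024/655 B=512/263 D=0] → run D
t=3: vr[A=1024/655 B=512/263 D=1024/3121 E=1024/3121] → run D
t=4: vr[A=1024/655 B=512/263 D=2048/3121 E=1024/3121] → run E
t=5: vr[A=1024/655 B=512/263 D=2048/3121 E=1867264/820823 F=2048/3121] → run D
t=6: vr[A=1024/655 B=512/263 D=3072/3121 E=1867264/820823 F=2048/3121] → run F
t=7: vr[A=1024/655 B=512/263 D=3072/3121 E=1867264/820823 F=3072/3121] → run D
t=8: vr[A=1024/655 B=512/263 E=1867264/820823 F=3072/3121 H=3072/3121] → run F
t=9: vr[A=1024/655 B=512/263 E=1867264/820823 F=4096/3121 H=3072/3121] → run H
t=10: vr[A=1024/655 B=512/263 E=1867264/820823 F=4096/3121 H=9312256/6213911] → run F
t=11: vr[A=1024/655 B=512/263 E=1867264/820823 F=5120/3121 H=9312256/6213911] → run H
t=12: vr[A=1024/655 B=512/263 E=1867264/820823 F=5120/3121 H=12508160/6213911] → run A
t=13: vr[A=2048/655 B=512/263 E=1867264/820823 F=5120/3121 H=12508160/6213911] → run F
t=14: vr[A=2048/655 B=512/263 E=1867264/820823 F=6144/3121 H=12508160/6213911] → run B
t=15: vr[A=2048/655 B=1024/263 E=1867264/820823 F=6144/3121 H=12508160/6213911] → run F
t=16: vr[A=2048/655 B=1024/263 E=1867264/820823 H=12508160/6213911] → run H
t=17: vr[A=2048/655 B=1024/263 E=1867264/820823 H=15704064/6213911] → run E
t=18: vr[A=2048/655 B=1024/263 E=3465216/820823 H=15704064/6213911] → run H
t=19: vr[A=2048/655 B=1024/263 E=3465216/820823 H=18899968/6213911] → run H
t=20: vr[A=2048/655 B=1024/263 E=3465216/820823 H=22095872/6213911] → run A
t=21: vr[A=3072/655 B=1024/263 E=3465216/820823 H=22095872/6213911] → run H
t=22: vr[A=3072/655 B=1024/263 E=3465216/820823 H=25291776/6213911] → run B
t=23: vr[A=3072/655 B=1536/263 E=3465216/820823 H=25291776/6213911] → run H
t=24: vr[A=3072/655 B=1536/263 E=3465216/820823] → run E
t=25: vr[A=3072/655 B=1536/263] → run A
t=26: vr[A=4096/655 B=1536/263] → run B
t=27: vr[A=4096/655 B=2048/263] → run A
t=28: vr[A=1024/131 B=2048/263] → run B
t=29: vr[A=1024/131 B=2560/263] → run A
t=30: vr[A=6144/655 B=2560/263] → run A
t=31: vr[A=7168/655 B=2560/263] → run B
t=32: vr[A=7168/655 B=3072/263] → run A
t=33: vr[B=3072/263] → run B
t=34: vr[B=3584/263] → run B
t=35: (idle)
t=36: (idle)
t=37: (idle)
t=38: (idle)
t=39: (idle)
t=40: (idle)
t=41: (idle)
t=42: (idle)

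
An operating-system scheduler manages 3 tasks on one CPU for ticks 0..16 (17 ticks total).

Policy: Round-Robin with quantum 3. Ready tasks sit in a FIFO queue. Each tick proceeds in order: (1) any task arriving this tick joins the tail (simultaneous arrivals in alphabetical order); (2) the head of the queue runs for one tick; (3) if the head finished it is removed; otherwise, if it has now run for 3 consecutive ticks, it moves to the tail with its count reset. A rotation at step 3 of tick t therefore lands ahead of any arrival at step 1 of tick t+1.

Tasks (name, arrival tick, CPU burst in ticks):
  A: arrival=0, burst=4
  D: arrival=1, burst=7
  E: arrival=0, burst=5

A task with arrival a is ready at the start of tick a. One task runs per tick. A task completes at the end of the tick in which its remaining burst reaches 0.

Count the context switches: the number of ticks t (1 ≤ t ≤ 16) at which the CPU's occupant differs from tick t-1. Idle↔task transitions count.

t=0: queue=[A,E] q_used=0 → run A
t=1: queue=[A,E,D] q_used=1 → run A
t=2: queue=[A,E,D] q_used=2 → run A
t=3: queue=[E,D,A] q_used=0 → run E
t=4: queue=[E,D,A] q_used=1 → run E
t=5: queue=[E,D,A] q_used=2 → run E
t=6: queue=[D,A,E] q_used=0 → run D
t=7: queue=[D,A,E] q_used=1 → run D
t=8: queue=[D,A,E] q_used=2 → run D
t=9: queue=[A,E,D] q_used=0 → run A
t=10: queue=[E,D] q_used=0 → run E
t=11: queue=[E,D] q_used=1 → run E
t=12: queue=[D] q_used=0 → run D
t=13: queue=[D] q_used=1 → run D
t=14: queue=[D] q_used=2 → run D
t=15: queue=[D] q_used=0 → run D
t=16: (idle)

context switches = 6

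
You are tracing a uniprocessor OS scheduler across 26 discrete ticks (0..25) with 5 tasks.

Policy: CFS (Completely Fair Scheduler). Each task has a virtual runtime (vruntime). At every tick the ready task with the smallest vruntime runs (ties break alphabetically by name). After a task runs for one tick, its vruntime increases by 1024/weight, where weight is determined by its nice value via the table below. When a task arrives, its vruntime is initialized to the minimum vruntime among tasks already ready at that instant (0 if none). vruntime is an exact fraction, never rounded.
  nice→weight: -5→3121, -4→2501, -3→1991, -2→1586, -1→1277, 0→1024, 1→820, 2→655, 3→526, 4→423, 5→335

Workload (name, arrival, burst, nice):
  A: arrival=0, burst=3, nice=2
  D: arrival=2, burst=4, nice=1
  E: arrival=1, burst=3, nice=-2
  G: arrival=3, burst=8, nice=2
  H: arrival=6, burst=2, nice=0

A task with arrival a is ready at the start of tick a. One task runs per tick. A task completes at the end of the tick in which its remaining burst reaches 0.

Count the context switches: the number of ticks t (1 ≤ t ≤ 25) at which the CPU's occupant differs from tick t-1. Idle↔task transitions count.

context switches = 15

t=0: vr[A=0] → run A
t=1: vr[A=1024/655 E=1024/655] → run A
t=2: vr[A=2048/655 D=1024/655 E=1024/655] → run D
t=3: vr[A=2048/655 D=15104/5371 E=1024/655 G=1024/655] → run E
t=4: vr[A=2048/655 D=15104/5371 E=1147392/519415 G=1024/655] → run G
t=5: vr[A=2048/655 D=15104/5371 E=1147392/519415 G=2048/655] → run E
t=6: vr[A=2048/655 D=15104/5371 E=1482752/519415 G=2048/655 H=15104/5371] → run D
t=7: vr[A=2048/655 D=109056/26855 E=1482752/519415 G=2048/655 H=15104/5371] → run H
t=8: vr[A=2048/655 D=109056/26855 E=1482752/519415 G=2048/655 H=20475/5371] → run E
t=9: vr[A=2048/655 D=109056/26855 G=2048/655 H=20475/5371] → run A
t=10: vr[D=109056/26855 G=2048/655 H=20475/5371] → run G
t=11: vr[D=109056/26855 G=3072/655 H=20475/5371] → run H
t=12: vr[D=109056/26855 G=3072/655] → run D
t=13: vr[D=142592/26855 G=3072/655] → run G
t=14: vr[D=142592/26855 G=4096/655] → run D
t=15: vr[G=4096/655] → run G
t=16: vr[G=1024/131] → run G
t=17: vr[G=6144/655] → run G
t=18: vr[G=7168/655] → run G
t=19: vr[G=8192/655] → run G
t=20: (idle)
t=21: (idle)
t=22: (idle)
t=23: (idle)
t=24: (idle)
t=25: (idle)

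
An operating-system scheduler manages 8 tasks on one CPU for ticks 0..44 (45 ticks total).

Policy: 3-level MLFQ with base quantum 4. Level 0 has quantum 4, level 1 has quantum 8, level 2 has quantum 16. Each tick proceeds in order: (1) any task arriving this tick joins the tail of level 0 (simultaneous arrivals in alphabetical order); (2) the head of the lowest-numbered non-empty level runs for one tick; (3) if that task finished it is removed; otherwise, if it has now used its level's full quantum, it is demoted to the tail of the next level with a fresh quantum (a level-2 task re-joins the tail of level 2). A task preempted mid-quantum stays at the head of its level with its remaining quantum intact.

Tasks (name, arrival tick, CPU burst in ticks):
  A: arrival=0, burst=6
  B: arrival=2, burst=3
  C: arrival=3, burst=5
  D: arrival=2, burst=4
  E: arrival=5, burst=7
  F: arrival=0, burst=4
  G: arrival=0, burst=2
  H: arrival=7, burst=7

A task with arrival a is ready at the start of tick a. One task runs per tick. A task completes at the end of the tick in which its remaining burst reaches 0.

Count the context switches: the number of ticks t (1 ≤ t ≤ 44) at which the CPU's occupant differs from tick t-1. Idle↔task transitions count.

t=0: L0/L1/L2 = AFG/-/- → run A
t=1: L0/L1/L2 = AFG/-/- → run A
t=2: L0/L1/L2 = AFGBD/-/- → run A
t=3: L0/L1/L2 = AFGBDC/-/- → run A
t=4: L0/L1/L2 = FGBDC/A/- → run F
t=5: L0/L1/L2 = FGBDCE/A/- → run F
t=6: L0/L1/L2 = FGBDCE/A/- → run F
t=7: L0/L1/L2 = FGBDCEH/A/- → run F
t=8: L0/L1/L2 = GBDCEH/A/- → run G
t=9: L0/L1/L2 = GBDCEH/A/- → run G
t=10: L0/L1/L2 = BDCEH/A/- → run B
t=11: L0/L1/L2 = BDCEH/A/- → run B
t=12: L0/L1/L2 = BDCEH/A/- → run B
t=13: L0/L1/L2 = DCEH/A/- → run D
t=14: L0/L1/L2 = DCEH/A/- → run D
t=15: L0/L1/L2 = DCEH/A/- → run D
t=16: L0/L1/L2 = DCEH/A/- → run D
t=17: L0/L1/L2 = CEH/A/- → run C
t=18: L0/L1/L2 = CEH/A/- → run C
t=19: L0/L1/L2 = CEH/A/- → run C
t=20: L0/L1/L2 = CEH/A/- → run C
t=21: L0/L1/L2 = EH/AC/- → run E
t=22: L0/L1/L2 = EH/AC/- → run E
t=23: L0/L1/L2 = EH/AC/- → run E
t=24: L0/L1/L2 = EH/AC/- → run E
t=25: L0/L1/L2 = H/ACE/- → run H
t=26: L0/L1/L2 = H/ACE/- → run H
t=27: L0/L1/L2 = H/ACE/- → run H
t=28: L0/L1/L2 = H/ACE/- → run H
t=29: L0/L1/L2 = -/ACEH/- → run A
t=30: L0/L1/L2 = -/ACEH/- → run A
t=31: L0/L1/L2 = -/CEH/- → run C
t=32: L0/L1/L2 = -/EH/- → run E
t=33: L0/L1/L2 = -/EH/- → run E
t=34: L0/L1/L2 = -/EH/- → run E
t=35: L0/L1/L2 = -/H/- → run H
t=36: L0/L1/L2 = -/H/- → run H
t=37: L0/L1/L2 = -/H/- → run H
t=38: (idle)
t=39: (idle)
t=40: (idle)
t=41: (idle)
t=42: (idle)
t=43: (idle)
t=44: (idle)

context switches = 12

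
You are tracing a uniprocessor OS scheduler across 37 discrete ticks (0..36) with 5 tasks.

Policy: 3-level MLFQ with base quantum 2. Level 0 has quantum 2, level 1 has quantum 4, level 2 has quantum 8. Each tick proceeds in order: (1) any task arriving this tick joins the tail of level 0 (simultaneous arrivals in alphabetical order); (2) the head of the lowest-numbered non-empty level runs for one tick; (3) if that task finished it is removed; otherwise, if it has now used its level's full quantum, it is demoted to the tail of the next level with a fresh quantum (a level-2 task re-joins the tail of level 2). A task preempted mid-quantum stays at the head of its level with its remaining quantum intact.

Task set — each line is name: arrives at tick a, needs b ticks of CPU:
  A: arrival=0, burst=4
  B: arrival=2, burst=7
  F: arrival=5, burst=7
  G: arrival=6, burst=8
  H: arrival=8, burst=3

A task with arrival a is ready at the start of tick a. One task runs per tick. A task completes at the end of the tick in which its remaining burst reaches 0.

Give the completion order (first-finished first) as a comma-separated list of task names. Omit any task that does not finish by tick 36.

t=0: L0/L1/L2 = A/-/- → run A
t=1: L0/L1/L2 = A/-/- → run A
t=2: L0/L1/L2 = B/A/- → run B
t=3: L0/L1/L2 = B/A/- → run B
t=4: L0/L1/L2 = -/AB/- → run A
t=5: L0/L1/L2 = F/AB/- → run F
t=6: L0/L1/L2 = FG/AB/- → run F
t=7: L0/L1/L2 = G/ABF/- → run G
t=8: L0/L1/L2 = GH/ABF/- → run G
t=9: L0/L1/L2 = H/ABFG/- → run H
t=10: L0/L1/L2 = H/ABFG/- → run H
t=11: L0/L1/L2 = -/ABFGH/- → run A
t=12: L0/L1/L2 = -/BFGH/- → run B
t=13: L0/L1/L2 = -/BFGH/- → run B
t=14: L0/L1/L2 = -/BFGH/- → run B
t=15: L0/L1/L2 = -/BFGH/- → run B
t=16: L0/L1/L2 = -/FGH/B → run F
t=17: L0/L1/L2 = -/FGH/B → run F
t=18: L0/L1/L2 = -/FGH/B → run F
t=19: L0/L1/L2 = -/FGH/B → run F
t=20: L0/L1/L2 = -/GH/BF → run G
t=21: L0/L1/L2 = -/GH/BF → run G
t=22: L0/L1/L2 = -/GH/BF → run G
t=23: L0/L1/L2 = -/GH/BF → run G
t=24: L0/L1/L2 = -/H/BFG → run H
t=25: L0/L1/L2 = -/-/BFG → run B
t=26: L0/L1/L2 = -/-/FG → run F
t=27: L0/L1/L2 = -/-/G → run G
t=28: L0/L1/L2 = -/-/G → run G
t=29: (idle)
t=30: (idle)
t=31: (idle)
t=32: (idle)
t=33: (idle)
t=34: (idle)
t=35: (idle)
t=36: (idle)

completion order = A, H, B, F, G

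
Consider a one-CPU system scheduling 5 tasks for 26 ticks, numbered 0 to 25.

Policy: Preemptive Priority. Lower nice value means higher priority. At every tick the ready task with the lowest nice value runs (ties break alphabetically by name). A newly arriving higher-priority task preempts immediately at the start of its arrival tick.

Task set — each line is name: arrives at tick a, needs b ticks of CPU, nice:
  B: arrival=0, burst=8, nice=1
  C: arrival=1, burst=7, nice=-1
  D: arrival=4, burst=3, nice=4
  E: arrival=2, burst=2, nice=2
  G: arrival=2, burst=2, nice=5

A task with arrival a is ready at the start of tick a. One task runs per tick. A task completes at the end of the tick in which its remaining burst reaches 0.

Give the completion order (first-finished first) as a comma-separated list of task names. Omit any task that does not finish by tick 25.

t=0: ready={B} → run B
t=1: ready={B,C} → run C
t=2: ready={B,C,E,G} → run C
t=3: ready={B,C,E,G} → run C
t=4: ready={B,C,D,E,G} → run C
t=5: ready={B,C,D,E,G} → run C
t=6: ready={B,C,D,E,G} → run C
t=7: ready={B,C,D,E,G} → run C
t=8: ready={B,D,E,G} → run B
t=9: ready={B,D,E,G} → run B
t=10: ready={B,D,E,G} → run B
t=11: ready={B,D,E,G} → run B
t=12: ready={B,D,E,G} → run B
t=13: ready={B,D,E,G} → run B
t=14: ready={B,D,E,G} → run B
t=15: ready={D,E,G} → run E
t=16: ready={D,E,G} → run E
t=17: ready={D,G} → run D
t=18: ready={D,G} → run D
t=19: ready={D,G} → run D
t=20: ready={G} → run G
t=21: ready={G} → run G
t=22: (idle)
t=23: (idle)
t=24: (idle)
t=25: (idle)

completion order = C, B, E, D, G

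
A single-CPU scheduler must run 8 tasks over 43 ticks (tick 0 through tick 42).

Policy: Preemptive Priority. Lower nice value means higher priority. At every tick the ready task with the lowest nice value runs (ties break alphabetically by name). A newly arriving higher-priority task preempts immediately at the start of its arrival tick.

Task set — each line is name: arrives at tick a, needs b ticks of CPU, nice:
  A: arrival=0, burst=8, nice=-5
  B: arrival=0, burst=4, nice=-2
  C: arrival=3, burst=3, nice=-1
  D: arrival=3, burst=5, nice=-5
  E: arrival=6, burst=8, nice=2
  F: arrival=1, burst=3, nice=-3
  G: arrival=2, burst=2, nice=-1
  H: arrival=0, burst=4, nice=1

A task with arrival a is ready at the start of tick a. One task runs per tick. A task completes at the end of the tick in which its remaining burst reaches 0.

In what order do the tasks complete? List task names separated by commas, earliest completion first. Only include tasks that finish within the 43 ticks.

completion order = A, D, F, B, C, G, H, E

t=0: ready={A,B,H} → run A
t=1: ready={A,B,F,H} → run A
t=2: ready={A,B,F,G,H} → run A
t=3: ready={A,B,C,D,F,G,H} → run A
t=4: ready={A,B,C,D,F,G,H} → run A
t=5: ready={A,B,C,D,F,G,H} → run A
t=6: ready={A,B,C,D,E,F,G,H} → run A
t=7: ready={A,B,C,D,E,F,G,H} → run A
t=8: ready={B,C,D,E,F,G,H} → run D
t=9: ready={B,C,D,E,F,G,H} → run D
t=10: ready={B,C,D,E,F,G,H} → run D
t=11: ready={B,C,D,E,F,G,H} → run D
t=12: ready={B,C,D,E,F,G,H} → run D
t=13: ready={B,C,E,F,G,H} → run F
t=14: ready={B,C,E,F,G,H} → run F
t=15: ready={B,C,E,F,G,H} → run F
t=16: ready={B,C,E,G,H} → run B
t=17: ready={B,C,E,G,H} → run B
t=18: ready={B,C,E,G,H} → run B
t=19: ready={B,C,E,G,H} → run B
t=20: ready={C,E,G,H} → run C
t=21: ready={C,E,G,H} → run C
t=22: ready={C,E,G,H} → run C
t=23: ready={E,G,H} → run G
t=24: ready={E,G,H} → run G
t=25: ready={E,H} → run H
t=26: ready={E,H} → run H
t=27: ready={E,H} → run H
t=28: ready={E,H} → run H
t=29: ready={E} → run E
t=30: ready={E} → run E
t=31: ready={E} → run E
t=32: ready={E} → run E
t=33: ready={E} → run E
t=34: ready={E} → run E
t=35: ready={E} → run E
t=36: ready={E} → run E
t=37: (idle)
t=38: (idle)
t=39: (idle)
t=40: (idle)
t=41: (idle)
t=42: (idle)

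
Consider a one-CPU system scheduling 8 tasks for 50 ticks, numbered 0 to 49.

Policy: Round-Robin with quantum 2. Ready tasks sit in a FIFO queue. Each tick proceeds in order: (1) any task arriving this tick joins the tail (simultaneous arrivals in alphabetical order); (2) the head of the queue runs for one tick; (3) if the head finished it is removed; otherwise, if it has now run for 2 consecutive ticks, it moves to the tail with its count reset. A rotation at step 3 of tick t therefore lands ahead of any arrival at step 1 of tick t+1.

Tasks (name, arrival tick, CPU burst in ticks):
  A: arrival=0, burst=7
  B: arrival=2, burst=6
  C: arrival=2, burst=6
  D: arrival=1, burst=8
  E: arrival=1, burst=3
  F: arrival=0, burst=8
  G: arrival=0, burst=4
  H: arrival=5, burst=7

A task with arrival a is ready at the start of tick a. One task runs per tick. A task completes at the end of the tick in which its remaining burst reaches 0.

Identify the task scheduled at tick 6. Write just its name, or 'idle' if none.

running at tick 6 = D

t=0: queue=[A,F,G] q_used=0 → run A
t=1: queue=[A,F,G,D,E] q_used=1 → run A
t=2: queue=[F,G,D,E,A,B,C] q_used=0 → run F
t=3: queue=[F,G,D,E,A,B,C] q_used=1 → run F
t=4: queue=[G,D,E,A,B,C,F] q_used=0 → run G
t=5: queue=[G,D,E,A,B,C,F,H] q_used=1 → run G
t=6: queue=[D,E,A,B,C,F,H,G] q_used=0 → run D
t=7: queue=[D,E,A,B,C,F,H,G] q_used=1 → run D
t=8: queue=[E,A,B,C,F,H,G,D] q_used=0 → run E
t=9: queue=[E,A,B,C,F,H,G,D] q_used=1 → run E
t=10: queue=[A,B,C,F,H,G,D,E] q_used=0 → run A
t=11: queue=[A,B,C,F,H,G,D,E] q_used=1 → run A
t=12: queue=[B,C,F,H,G,D,E,A] q_used=0 → run B
t=13: queue=[B,C,F,H,G,D,E,A] q_used=1 → run B
t=14: queue=[C,F,H,G,D,E,A,B] q_used=0 → run C
t=15: queue=[C,F,H,G,D,E,A,B] q_used=1 → run C
t=16: queue=[F,H,G,D,E,A,B,C] q_used=0 → run F
t=17: queue=[F,H,G,D,E,A,B,C] q_used=1 → run F
t=18: queue=[H,G,D,E,A,B,C,F] q_used=0 → run H
t=19: queue=[H,G,D,E,A,B,C,F] q_used=1 → run H
t=20: queue=[G,D,E,A,B,C,F,H] q_used=0 → run G
t=21: queue=[G,D,E,A,B,C,F,H] q_used=1 → run G
t=22: queue=[D,E,A,B,C,F,H] q_used=0 → run D
t=23: queue=[D,E,A,B,C,F,H] q_used=1 → run D
t=24: queue=[E,A,B,C,F,H,D] q_used=0 → run E
t=25: queue=[A,B,C,F,H,D] q_used=0 → run A
t=26: queue=[A,B,C,F,H,D] q_used=1 → run A
t=27: queue=[B,C,F,H,D,A] q_used=0 → run B
t=28: queue=[B,C,F,H,D,A] q_used=1 → run B
t=29: queue=[C,F,H,D,A,B] q_used=0 → run C
t=30: queue=[C,F,H,D,A,B] q_used=1 → run C
t=31: queue=[F,H,D,A,B,C] q_used=0 → run F
t=32: queue=[F,H,D,A,B,C] q_used=1 → run F
t=33: queue=[H,D,A,B,C,F] q_used=0 → run H
t=34: queue=[H,D,A,B,C,F] q_used=1 → run H
t=35: queue=[D,A,B,C,F,H] q_used=0 → run D
t=36: queue=[D,A,B,C,F,H] q_used=1 → run D
t=37: queue=[A,B,C,F,H,D] q_used=0 → run A
t=38: queue=[B,C,F,H,D] q_used=0 → run B
t=39: queue=[B,C,F,H,D] q_used=1 → run B
t=40: queue=[C,F,H,D] q_used=0 → run C
t=41: queue=[C,F,H,D] q_used=1 → run C
t=42: queue=[F,H,D] q_used=0 → run F
t=43: queue=[F,H,D] q_used=1 → run F
t=44: queue=[H,D] q_used=0 → run H
t=45: queue=[H,D] q_used=1 → run H
t=46: queue=[D,H] q_used=0 → run D
t=47: queue=[D,H] q_used=1 → run D
t=48: queue=[H] q_used=0 → run H
t=49: (idle)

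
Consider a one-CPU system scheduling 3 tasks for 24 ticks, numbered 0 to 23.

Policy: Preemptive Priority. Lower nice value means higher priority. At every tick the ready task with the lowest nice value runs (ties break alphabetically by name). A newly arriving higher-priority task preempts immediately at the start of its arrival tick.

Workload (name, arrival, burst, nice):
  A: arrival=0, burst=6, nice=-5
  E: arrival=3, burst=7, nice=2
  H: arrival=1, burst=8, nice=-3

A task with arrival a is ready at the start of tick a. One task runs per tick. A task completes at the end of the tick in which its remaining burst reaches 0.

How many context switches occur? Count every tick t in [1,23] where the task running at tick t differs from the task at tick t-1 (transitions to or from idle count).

context switches = 3

t=0: ready={A} → run A
t=1: ready={A,H} → run A
t=2: ready={A,H} → run A
t=3: ready={A,E,H} → run A
t=4: ready={A,E,H} → run A
t=5: ready={A,E,H} → run A
t=6: ready={E,H} → run H
t=7: ready={E,H} → run H
t=8: ready={E,H} → run H
t=9: ready={E,H} → run H
t=10: ready={E,H} → run H
t=11: ready={E,H} → run H
t=12: ready={E,H} → run H
t=13: ready={E,H} → run H
t=14: ready={E} → run E
t=15: ready={E} → run E
t=16: ready={E} → run E
t=17: ready={E} → run E
t=18: ready={E} → run E
t=19: ready={E} → run E
t=20: ready={E} → run E
t=21: (idle)
t=22: (idle)
t=23: (idle)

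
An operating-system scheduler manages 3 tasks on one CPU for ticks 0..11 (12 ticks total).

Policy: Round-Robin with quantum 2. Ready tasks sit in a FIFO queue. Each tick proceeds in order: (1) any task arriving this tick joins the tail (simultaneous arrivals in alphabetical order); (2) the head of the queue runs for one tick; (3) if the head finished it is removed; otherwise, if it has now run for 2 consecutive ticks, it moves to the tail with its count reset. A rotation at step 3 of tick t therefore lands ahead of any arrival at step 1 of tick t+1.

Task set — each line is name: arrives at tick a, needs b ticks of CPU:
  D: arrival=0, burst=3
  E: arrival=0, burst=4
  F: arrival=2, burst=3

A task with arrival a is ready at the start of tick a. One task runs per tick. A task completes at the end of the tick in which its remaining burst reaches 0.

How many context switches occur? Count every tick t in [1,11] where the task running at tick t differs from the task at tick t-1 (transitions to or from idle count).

t=0: queue=[D,E] q_used=0 → run D
t=1: queue=[D,E] q_used=1 → run D
t=2: queue=[E,D,F] q_used=0 → run E
t=3: queue=[E,D,F] q_used=1 → run E
t=4: queue=[D,F,E] q_used=0 → run D
t=5: queue=[F,E] q_used=0 → run F
t=6: queue=[F,E] q_used=1 → run F
t=7: queue=[E,F] q_used=0 → run E
t=8: queue=[E,F] q_used=1 → run E
t=9: queue=[F] q_used=0 → run F
t=10: (idle)
t=11: (idle)

context switches = 6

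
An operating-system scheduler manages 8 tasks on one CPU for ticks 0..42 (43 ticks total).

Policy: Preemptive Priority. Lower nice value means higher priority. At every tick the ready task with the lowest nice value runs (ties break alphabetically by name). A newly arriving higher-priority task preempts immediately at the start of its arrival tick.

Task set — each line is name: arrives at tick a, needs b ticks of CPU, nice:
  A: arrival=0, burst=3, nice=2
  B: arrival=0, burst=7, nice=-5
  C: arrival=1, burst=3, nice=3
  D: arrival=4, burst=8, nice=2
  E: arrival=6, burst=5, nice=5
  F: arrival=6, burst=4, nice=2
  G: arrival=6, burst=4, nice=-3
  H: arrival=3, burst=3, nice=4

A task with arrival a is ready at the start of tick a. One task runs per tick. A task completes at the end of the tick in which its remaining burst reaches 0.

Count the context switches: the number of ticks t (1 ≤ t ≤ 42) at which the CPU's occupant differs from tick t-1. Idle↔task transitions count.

t=0: ready={A,B} → run B
t=1: ready={A,B,C} → run B
t=2: ready={A,B,C} → run B
t=3: ready={A,B,C,H} → run B
t=4: ready={A,B,C,D,H} → run B
t=5: ready={A,B,C,D,H} → run B
t=6: ready={A,B,C,D,E,F,G,H} → run B
t=7: ready={A,C,D,E,F,G,H} → run G
t=8: ready={A,C,D,E,F,G,H} → run G
t=9: ready={A,C,D,E,F,G,H} → run G
t=10: ready={A,C,D,E,F,G,H} → run G
t=11: ready={A,C,D,E,F,H} → run A
t=12: ready={A,C,D,E,F,H} → run A
t=13: ready={A,C,D,E,F,H} → run A
t=14: ready={C,D,E,F,H} → run D
t=15: ready={C,D,E,F,H} → run D
t=16: ready={C,D,E,F,H} → run D
t=17: ready={C,D,E,F,H} → run D
t=18: ready={C,D,E,F,H} → run D
t=19: ready={C,D,E,F,H} → run D
t=20: ready={C,D,E,F,H} → run D
t=21: ready={C,D,E,F,H} → run D
t=22: ready={C,E,F,H} → run F
t=23: ready={C,E,F,H} → run F
t=24: ready={C,E,F,H} → run F
t=25: ready={C,E,F,H} → run F
t=26: ready={C,E,H} → run C
t=27: ready={C,E,H} → run C
t=28: ready={C,E,H} → run C
t=29: ready={E,H} → run H
t=30: ready={E,H} → run H
t=31: ready={E,H} → run H
t=32: ready={E} → run E
t=33: ready={E} → run E
t=34: ready={E} → run E
t=35: ready={E} → run E
t=36: ready={E} → run E
t=37: (idle)
t=38: (idle)
t=39: (idle)
t=40: (idle)
t=41: (idle)
t=42: (idle)

context switches = 8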